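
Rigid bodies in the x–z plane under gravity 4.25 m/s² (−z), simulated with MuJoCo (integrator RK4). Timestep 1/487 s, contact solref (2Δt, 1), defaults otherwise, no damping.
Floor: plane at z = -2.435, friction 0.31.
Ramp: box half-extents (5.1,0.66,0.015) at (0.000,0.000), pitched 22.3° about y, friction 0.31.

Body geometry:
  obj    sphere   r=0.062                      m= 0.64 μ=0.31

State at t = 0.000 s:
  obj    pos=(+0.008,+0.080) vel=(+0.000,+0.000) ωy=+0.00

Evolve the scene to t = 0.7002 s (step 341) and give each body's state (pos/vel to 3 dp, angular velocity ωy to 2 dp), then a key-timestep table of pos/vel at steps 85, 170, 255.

State at t = 0.7002 s:
  obj    pos=(+0.269,-0.027) vel=(+0.746,-0.306) ωy=+13.01

Key-timestep trajectory:
   step    t(s)  obj.x    obj.z    obj.vx   obj.vz 
     85  0.1745   +0.024  +0.073  +0.186  -0.076
    170  0.3491   +0.073  +0.053  +0.372  -0.153
    255  0.5236   +0.154  +0.020  +0.558  -0.229


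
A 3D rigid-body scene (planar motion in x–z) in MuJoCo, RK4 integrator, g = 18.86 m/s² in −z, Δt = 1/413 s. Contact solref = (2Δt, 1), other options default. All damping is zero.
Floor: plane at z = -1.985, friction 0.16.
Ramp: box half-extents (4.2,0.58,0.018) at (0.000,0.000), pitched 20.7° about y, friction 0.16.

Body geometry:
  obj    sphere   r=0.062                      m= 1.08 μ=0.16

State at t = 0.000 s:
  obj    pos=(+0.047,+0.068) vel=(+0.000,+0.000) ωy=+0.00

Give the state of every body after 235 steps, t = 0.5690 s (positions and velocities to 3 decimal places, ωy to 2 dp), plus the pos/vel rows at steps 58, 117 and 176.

State at t = 0.5690 s:
  obj    pos=(+0.768,-0.205) vel=(+2.535,-0.958) ωy=+43.69

Key-timestep trajectory:
   step    t(s)  obj.x    obj.z    obj.vx   obj.vz 
     58  0.1404   +0.091  +0.051  +0.626  -0.236
    117  0.2833   +0.226  +0.000  +1.262  -0.477
    176  0.4262   +0.452  -0.085  +1.898  -0.717


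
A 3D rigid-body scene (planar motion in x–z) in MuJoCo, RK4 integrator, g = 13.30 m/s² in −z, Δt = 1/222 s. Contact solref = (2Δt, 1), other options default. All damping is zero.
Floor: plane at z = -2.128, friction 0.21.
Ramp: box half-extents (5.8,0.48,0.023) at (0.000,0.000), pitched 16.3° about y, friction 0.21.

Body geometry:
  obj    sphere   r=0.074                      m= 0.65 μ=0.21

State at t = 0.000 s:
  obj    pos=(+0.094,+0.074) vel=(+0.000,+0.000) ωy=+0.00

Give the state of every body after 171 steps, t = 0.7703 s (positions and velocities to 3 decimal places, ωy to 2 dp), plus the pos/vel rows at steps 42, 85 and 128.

State at t = 0.7703 s:
  obj    pos=(+0.853,-0.148) vel=(+1.971,-0.576) ωy=+27.75

Key-timestep trajectory:
   step    t(s)  obj.x    obj.z    obj.vx   obj.vz 
     42  0.1892   +0.140  +0.060  +0.484  -0.142
     85  0.3829   +0.282  +0.019  +0.980  -0.287
    128  0.5766   +0.519  -0.051  +1.476  -0.432


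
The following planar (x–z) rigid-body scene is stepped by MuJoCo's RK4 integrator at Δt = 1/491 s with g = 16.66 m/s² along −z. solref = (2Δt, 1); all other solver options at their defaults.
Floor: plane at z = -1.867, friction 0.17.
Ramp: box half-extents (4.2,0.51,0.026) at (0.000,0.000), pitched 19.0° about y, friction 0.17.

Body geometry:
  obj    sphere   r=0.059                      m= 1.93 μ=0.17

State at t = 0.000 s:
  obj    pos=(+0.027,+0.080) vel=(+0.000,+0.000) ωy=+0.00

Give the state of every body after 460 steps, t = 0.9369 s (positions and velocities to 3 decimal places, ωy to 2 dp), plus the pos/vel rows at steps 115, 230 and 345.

State at t = 0.9369 s:
  obj    pos=(+1.635,-0.473) vel=(+3.432,-1.182) ωy=+61.51

Key-timestep trajectory:
   step    t(s)  obj.x    obj.z    obj.vx   obj.vz 
    115  0.2342   +0.128  +0.046  +0.858  -0.295
    230  0.4684   +0.429  -0.058  +1.716  -0.591
    345  0.7026   +0.932  -0.231  +2.574  -0.886


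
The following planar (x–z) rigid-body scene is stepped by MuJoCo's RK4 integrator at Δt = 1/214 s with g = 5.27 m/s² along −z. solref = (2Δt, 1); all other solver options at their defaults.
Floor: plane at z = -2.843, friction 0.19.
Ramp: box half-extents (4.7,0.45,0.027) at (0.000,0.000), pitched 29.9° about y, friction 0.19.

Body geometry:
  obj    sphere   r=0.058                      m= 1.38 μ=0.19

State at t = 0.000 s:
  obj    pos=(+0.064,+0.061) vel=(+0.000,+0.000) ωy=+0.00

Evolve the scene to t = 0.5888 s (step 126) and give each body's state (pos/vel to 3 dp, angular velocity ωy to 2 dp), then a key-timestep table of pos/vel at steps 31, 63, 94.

State at t = 0.5888 s:
  obj    pos=(+0.346,-0.101) vel=(+0.958,-0.551) ωy=+19.04

Key-timestep trajectory:
   step    t(s)  obj.x    obj.z    obj.vx   obj.vz 
     31  0.1449   +0.081  +0.051  +0.236  -0.136
     63  0.2944   +0.135  +0.021  +0.479  -0.275
     94  0.4393   +0.221  -0.029  +0.715  -0.411


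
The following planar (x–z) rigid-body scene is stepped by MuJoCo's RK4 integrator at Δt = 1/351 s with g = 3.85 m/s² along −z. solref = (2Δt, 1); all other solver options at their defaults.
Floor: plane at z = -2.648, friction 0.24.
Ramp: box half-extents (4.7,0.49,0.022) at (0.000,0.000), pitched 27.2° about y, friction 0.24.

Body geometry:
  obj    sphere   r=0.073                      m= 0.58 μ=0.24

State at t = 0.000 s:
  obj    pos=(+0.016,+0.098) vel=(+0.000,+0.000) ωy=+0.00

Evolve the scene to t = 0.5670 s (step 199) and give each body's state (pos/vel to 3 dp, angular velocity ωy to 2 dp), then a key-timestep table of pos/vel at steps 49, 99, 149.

State at t = 0.5670 s:
  obj    pos=(+0.196,+0.006) vel=(+0.634,-0.326) ωy=+9.76

Key-timestep trajectory:
   step    t(s)  obj.x    obj.z    obj.vx   obj.vz 
     49  0.1396   +0.027  +0.093  +0.156  -0.080
     99  0.2821   +0.061  +0.076  +0.315  -0.162
    149  0.4245   +0.117  +0.047  +0.475  -0.244


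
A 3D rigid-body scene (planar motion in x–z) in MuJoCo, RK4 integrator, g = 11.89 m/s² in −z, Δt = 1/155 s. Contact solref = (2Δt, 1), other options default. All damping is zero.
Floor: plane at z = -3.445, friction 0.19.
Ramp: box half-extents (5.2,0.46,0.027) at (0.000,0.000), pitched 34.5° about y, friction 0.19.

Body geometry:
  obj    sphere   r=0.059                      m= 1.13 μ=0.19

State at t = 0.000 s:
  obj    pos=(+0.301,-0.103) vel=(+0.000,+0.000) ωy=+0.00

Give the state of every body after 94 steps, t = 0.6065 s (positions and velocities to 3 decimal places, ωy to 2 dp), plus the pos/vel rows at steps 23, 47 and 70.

State at t = 0.6065 s:
  obj    pos=(+1.041,-0.611) vel=(+2.432,-1.686) ωy=+47.63

Key-timestep trajectory:
   step    t(s)  obj.x    obj.z    obj.vx   obj.vz 
     23  0.1484   +0.346  -0.133  +0.597  -0.412
     47  0.3032   +0.486  -0.230  +1.220  -0.836
     70  0.4516   +0.711  -0.385  +1.821  -1.234


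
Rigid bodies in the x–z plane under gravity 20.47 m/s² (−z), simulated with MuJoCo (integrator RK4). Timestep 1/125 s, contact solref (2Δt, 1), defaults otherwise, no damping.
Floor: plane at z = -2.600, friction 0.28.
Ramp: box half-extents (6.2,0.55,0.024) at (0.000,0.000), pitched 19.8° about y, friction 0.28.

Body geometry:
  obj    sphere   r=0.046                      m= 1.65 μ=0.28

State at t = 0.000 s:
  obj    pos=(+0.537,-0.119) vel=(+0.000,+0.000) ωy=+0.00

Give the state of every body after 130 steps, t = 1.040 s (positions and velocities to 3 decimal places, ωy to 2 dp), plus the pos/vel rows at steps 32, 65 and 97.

State at t = 1.040 s:
  obj    pos=(+3.057,-1.026) vel=(+4.846,-1.745) ωy=+111.96

Key-timestep trajectory:
   step    t(s)  obj.x    obj.z    obj.vx   obj.vz 
     32  0.2560   +0.690  -0.174  +1.193  -0.430
     65  0.5200   +1.167  -0.346  +2.423  -0.872
     97  0.7760   +1.940  -0.624  +3.616  -1.302


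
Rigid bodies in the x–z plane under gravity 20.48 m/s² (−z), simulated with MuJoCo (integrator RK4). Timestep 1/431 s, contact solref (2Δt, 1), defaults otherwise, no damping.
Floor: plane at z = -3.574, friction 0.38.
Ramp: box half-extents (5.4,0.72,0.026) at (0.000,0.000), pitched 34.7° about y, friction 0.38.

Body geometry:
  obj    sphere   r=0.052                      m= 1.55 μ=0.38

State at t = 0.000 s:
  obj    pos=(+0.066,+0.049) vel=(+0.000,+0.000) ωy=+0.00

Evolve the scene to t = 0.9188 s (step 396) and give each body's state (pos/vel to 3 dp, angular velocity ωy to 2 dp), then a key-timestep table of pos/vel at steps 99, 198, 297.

State at t = 0.9188 s:
  obj    pos=(+2.956,-1.952) vel=(+6.291,-4.356) ωy=+147.13

Key-timestep trajectory:
   step    t(s)  obj.x    obj.z    obj.vx   obj.vz 
     99  0.2297   +0.247  -0.076  +1.573  -1.089
    198  0.4594   +0.789  -0.451  +3.145  -2.178
    297  0.6891   +1.692  -1.077  +4.718  -3.267


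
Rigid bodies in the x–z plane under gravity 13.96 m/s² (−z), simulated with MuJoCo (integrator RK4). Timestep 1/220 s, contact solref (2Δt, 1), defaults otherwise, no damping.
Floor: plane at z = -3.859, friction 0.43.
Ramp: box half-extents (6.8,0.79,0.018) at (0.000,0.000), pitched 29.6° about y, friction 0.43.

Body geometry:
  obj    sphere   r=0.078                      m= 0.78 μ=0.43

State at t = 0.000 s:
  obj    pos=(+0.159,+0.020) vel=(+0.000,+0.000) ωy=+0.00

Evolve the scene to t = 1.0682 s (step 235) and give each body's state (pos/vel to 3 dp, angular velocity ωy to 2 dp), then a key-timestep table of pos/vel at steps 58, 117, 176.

State at t = 1.0682 s:
  obj    pos=(+2.602,-1.368) vel=(+4.575,-2.599) ωy=+67.44

Key-timestep trajectory:
   step    t(s)  obj.x    obj.z    obj.vx   obj.vz 
     58  0.2636   +0.308  -0.065  +1.129  -0.642
    117  0.5318   +0.765  -0.324  +2.278  -1.294
    176  0.8000   +1.530  -0.759  +3.426  -1.946


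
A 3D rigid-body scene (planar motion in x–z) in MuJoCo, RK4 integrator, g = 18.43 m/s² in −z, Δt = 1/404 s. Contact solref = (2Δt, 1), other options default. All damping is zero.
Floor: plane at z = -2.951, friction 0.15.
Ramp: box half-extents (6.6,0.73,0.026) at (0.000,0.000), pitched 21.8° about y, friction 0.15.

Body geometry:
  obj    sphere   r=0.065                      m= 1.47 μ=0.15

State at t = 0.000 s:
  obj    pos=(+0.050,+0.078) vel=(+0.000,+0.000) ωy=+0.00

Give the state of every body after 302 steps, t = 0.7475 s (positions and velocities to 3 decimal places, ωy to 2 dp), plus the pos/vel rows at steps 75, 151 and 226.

State at t = 0.7475 s:
  obj    pos=(+1.318,-0.429) vel=(+3.393,-1.357) ωy=+56.21

Key-timestep trajectory:
   step    t(s)  obj.x    obj.z    obj.vx   obj.vz 
     75  0.1856   +0.128  +0.047  +0.843  -0.337
    151  0.3738   +0.367  -0.049  +1.697  -0.679
    226  0.5594   +0.760  -0.206  +2.539  -1.016


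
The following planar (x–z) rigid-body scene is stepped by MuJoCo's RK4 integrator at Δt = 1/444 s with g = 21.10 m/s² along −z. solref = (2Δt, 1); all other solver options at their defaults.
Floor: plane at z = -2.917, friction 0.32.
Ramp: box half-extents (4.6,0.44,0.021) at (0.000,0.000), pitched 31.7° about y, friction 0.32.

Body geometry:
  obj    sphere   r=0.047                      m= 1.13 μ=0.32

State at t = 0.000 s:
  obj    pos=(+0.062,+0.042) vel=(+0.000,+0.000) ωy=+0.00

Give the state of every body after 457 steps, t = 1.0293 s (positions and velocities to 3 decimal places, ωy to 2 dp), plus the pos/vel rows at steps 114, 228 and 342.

State at t = 1.0293 s:
  obj    pos=(+3.631,-2.163) vel=(+6.935,-4.283) ωy=+173.42

Key-timestep trajectory:
   step    t(s)  obj.x    obj.z    obj.vx   obj.vz 
    114  0.2568   +0.284  -0.096  +1.730  -1.069
    228  0.5135   +0.950  -0.507  +3.460  -2.137
    342  0.7703   +2.061  -1.193  +5.190  -3.206


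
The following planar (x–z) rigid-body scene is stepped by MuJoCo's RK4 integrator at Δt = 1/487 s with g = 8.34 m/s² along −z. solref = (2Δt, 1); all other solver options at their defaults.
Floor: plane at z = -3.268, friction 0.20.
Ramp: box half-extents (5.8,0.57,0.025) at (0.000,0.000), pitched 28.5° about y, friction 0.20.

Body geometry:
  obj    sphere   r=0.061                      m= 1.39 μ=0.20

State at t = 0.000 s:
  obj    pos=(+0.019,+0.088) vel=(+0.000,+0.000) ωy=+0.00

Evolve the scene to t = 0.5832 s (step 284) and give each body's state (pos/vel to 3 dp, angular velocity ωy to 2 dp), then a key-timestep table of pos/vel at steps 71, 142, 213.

State at t = 0.5832 s:
  obj    pos=(+0.444,-0.143) vel=(+1.457,-0.791) ωy=+27.17

Key-timestep trajectory:
   step    t(s)  obj.x    obj.z    obj.vx   obj.vz 
     71  0.1458   +0.045  +0.073  +0.364  -0.198
    142  0.2916   +0.125  +0.030  +0.728  -0.396
    213  0.4374   +0.258  -0.042  +1.093  -0.593


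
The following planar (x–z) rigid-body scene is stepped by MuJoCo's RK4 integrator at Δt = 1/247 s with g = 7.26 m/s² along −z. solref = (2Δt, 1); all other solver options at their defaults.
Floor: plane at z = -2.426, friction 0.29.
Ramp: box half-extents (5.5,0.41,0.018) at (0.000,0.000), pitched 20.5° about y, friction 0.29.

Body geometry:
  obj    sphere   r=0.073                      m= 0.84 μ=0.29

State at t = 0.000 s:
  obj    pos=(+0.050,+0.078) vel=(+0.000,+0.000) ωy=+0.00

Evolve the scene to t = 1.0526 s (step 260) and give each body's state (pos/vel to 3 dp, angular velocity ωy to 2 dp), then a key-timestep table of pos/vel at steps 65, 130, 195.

State at t = 1.0526 s:
  obj    pos=(+0.993,-0.274) vel=(+1.791,-0.669) ωy=+26.18

Key-timestep trajectory:
   step    t(s)  obj.x    obj.z    obj.vx   obj.vz 
     65  0.2632   +0.109  +0.056  +0.448  -0.167
    130  0.5263   +0.286  -0.010  +0.895  -0.335
    195  0.7895   +0.580  -0.120  +1.343  -0.502


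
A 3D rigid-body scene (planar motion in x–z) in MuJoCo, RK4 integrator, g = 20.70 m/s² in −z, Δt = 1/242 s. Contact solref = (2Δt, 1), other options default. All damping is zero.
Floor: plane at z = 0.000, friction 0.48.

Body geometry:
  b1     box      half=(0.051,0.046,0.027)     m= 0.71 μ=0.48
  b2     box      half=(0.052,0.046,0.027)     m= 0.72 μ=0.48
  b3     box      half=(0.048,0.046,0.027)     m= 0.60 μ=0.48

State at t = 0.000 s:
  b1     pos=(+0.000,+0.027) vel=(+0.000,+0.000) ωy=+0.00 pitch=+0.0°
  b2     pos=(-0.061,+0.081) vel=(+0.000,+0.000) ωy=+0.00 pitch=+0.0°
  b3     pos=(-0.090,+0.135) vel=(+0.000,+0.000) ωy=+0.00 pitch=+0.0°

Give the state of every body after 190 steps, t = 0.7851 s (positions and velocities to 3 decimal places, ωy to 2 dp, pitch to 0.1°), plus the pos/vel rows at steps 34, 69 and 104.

State at t = 0.7851 s:
  b1     pos=(+0.000,+0.027) vel=(+0.000,+0.000) ωy=+0.00 pitch=+0.0°
  b2     pos=(-0.113,+0.052) vel=(+0.000,+0.000) ωy=+0.00 pitch=-90.0°
  b3     pos=(-0.258,+0.027) vel=(+0.000,+0.000) ωy=+0.00 pitch=+180.0°

Key-timestep trajectory:
   step    t(s)  b1.x    b1.z    b1.vx   b1.vz   b2.x    b2.z    b2.vx   b2.vz   b3.x    b3.z    b3.vx   b3.vz 
     34  0.1405   +0.000  +0.027  +0.000  +0.000   -0.085  +0.057  -0.352  +0.082   -0.153  +0.053  -0.632  -0.611
     69  0.2851   +0.000  +0.027  +0.000  +0.000   -0.126  +0.057  -0.019  +0.004   -0.205  +0.055  -0.141  +0.008
    104  0.4298   +0.000  +0.027  +0.000  +0.000   -0.110  +0.054  -0.107  -0.045   -0.241  +0.043  -0.500  -0.364


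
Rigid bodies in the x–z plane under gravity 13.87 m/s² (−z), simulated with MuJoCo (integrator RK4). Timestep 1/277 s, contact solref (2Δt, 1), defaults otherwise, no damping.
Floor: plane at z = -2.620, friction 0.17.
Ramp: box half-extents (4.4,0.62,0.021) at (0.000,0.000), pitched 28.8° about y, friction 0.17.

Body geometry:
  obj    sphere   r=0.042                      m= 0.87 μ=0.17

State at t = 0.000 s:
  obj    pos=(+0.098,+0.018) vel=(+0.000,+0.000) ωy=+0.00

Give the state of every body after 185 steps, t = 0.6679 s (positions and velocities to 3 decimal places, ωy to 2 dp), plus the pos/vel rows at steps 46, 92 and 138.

State at t = 0.6679 s:
  obj    pos=(+1.031,-0.495) vel=(+2.794,-1.536) ωy=+75.87

Key-timestep trajectory:
   step    t(s)  obj.x    obj.z    obj.vx   obj.vz 
     46  0.1661   +0.156  -0.014  +0.695  -0.382
     92  0.3321   +0.329  -0.109  +1.389  -0.764
    138  0.4982   +0.617  -0.267  +2.084  -1.146


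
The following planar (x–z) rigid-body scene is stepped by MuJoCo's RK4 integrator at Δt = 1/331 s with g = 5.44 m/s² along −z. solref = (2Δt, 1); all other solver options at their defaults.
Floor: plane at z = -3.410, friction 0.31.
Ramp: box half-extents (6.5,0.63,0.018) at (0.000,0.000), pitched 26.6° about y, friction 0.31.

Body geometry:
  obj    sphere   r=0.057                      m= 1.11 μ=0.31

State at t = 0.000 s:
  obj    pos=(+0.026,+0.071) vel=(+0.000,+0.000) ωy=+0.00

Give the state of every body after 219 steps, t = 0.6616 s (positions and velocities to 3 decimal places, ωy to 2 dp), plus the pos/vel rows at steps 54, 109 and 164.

State at t = 0.6616 s:
  obj    pos=(+0.367,-0.100) vel=(+1.029,-0.515) ωy=+20.19

Key-timestep trajectory:
   step    t(s)  obj.x    obj.z    obj.vx   obj.vz 
     54  0.1631   +0.047  +0.061  +0.254  -0.127
    109  0.3293   +0.110  +0.029  +0.512  -0.257
    164  0.4955   +0.217  -0.025  +0.771  -0.386


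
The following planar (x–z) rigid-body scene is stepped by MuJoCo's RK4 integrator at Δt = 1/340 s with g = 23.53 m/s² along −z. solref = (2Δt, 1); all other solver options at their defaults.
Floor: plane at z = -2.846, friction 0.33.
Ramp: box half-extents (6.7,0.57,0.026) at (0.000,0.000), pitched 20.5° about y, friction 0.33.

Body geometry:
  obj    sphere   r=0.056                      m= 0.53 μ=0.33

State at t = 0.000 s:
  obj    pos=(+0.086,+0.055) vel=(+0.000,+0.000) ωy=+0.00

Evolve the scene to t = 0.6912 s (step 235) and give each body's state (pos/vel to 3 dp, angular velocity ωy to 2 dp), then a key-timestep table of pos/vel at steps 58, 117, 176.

State at t = 0.6912 s:
  obj    pos=(+1.403,-0.437) vel=(+3.811,-1.425) ωy=+72.64

Key-timestep trajectory:
   step    t(s)  obj.x    obj.z    obj.vx   obj.vz 
     58  0.1706   +0.166  +0.025  +0.941  -0.352
    117  0.3441   +0.413  -0.067  +1.897  -0.709
    176  0.5176   +0.825  -0.221  +2.854  -1.067


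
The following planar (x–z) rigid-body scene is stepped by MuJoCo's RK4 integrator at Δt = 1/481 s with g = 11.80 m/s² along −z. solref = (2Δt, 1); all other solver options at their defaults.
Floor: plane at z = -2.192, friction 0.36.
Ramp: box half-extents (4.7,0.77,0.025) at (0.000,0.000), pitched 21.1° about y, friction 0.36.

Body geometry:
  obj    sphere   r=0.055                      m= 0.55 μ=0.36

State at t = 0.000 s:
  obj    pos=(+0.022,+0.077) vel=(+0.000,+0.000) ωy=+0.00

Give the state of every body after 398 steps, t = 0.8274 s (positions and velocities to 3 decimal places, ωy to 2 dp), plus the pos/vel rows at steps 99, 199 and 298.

State at t = 0.8274 s:
  obj    pos=(+0.991,-0.297) vel=(+2.342,-0.904) ωy=+45.64

Key-timestep trajectory:
   step    t(s)  obj.x    obj.z    obj.vx   obj.vz 
     99  0.2058   +0.082  +0.054  +0.583  -0.225
    199  0.4137   +0.264  -0.016  +1.171  -0.452
    298  0.6195   +0.565  -0.132  +1.754  -0.677


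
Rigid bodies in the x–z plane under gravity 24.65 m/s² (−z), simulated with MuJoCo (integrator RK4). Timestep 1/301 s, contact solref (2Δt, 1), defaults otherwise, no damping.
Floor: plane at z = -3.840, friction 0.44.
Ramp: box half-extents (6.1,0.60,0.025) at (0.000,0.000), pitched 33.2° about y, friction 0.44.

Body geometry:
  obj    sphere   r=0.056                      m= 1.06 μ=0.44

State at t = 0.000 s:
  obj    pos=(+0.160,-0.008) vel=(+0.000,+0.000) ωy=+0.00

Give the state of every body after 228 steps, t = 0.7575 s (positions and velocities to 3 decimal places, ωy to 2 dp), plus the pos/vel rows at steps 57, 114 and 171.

State at t = 0.7575 s:
  obj    pos=(+2.475,-1.523) vel=(+6.111,-3.999) ωy=+130.39

Key-timestep trajectory:
   step    t(s)  obj.x    obj.z    obj.vx   obj.vz 
     57  0.1894   +0.305  -0.103  +1.528  -1.000
    114  0.3787   +0.739  -0.387  +3.056  -2.000
    171  0.5681   +1.462  -0.860  +4.583  -2.999


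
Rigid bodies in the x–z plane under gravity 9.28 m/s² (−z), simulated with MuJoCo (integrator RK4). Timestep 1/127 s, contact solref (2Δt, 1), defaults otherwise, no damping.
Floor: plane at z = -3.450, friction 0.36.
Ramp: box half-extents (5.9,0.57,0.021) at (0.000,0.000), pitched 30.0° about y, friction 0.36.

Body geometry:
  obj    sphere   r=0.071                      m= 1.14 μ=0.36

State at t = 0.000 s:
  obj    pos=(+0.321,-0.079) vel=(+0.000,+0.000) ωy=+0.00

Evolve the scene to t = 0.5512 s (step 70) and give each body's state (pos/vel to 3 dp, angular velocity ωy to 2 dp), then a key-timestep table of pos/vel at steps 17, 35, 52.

State at t = 0.5512 s:
  obj    pos=(+0.757,-0.331) vel=(+1.582,-0.913) ωy=+25.72

Key-timestep trajectory:
   step    t(s)  obj.x    obj.z    obj.vx   obj.vz 
     17  0.1339   +0.347  -0.094  +0.384  -0.222
     35  0.2756   +0.430  -0.142  +0.791  -0.457
     52  0.4094   +0.562  -0.218  +1.175  -0.679


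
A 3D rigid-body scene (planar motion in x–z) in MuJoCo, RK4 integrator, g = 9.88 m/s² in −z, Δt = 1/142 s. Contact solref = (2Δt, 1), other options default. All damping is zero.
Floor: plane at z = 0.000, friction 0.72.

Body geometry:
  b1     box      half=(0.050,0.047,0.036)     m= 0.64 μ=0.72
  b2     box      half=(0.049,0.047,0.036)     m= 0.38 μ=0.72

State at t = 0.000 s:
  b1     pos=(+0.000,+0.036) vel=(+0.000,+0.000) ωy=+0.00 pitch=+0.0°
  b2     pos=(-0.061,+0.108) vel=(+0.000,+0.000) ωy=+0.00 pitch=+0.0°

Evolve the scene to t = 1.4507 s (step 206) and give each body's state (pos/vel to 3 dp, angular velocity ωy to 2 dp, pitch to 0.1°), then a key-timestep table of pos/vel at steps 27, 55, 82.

State at t = 1.4507 s:
  b1     pos=(+0.000,+0.036) vel=(+0.000,+0.000) ωy=+0.00 pitch=+0.0°
  b2     pos=(-0.108,+0.049) vel=(+0.000,+0.000) ωy=+0.00 pitch=-90.0°

Key-timestep trajectory:
   step    t(s)  b1.x    b1.z    b1.vx   b1.vz   b2.x    b2.z    b2.vx   b2.vz 
     27  0.1901   +0.000  +0.036  +0.000  +0.000   -0.089  +0.079  -0.244  -0.608
     55  0.3873   +0.000  +0.036  +0.000  +0.000   -0.129  +0.059  -0.007  +0.001
     82  0.5775   +0.000  +0.036  +0.000  +0.000   -0.103  +0.051  +0.026  +0.076


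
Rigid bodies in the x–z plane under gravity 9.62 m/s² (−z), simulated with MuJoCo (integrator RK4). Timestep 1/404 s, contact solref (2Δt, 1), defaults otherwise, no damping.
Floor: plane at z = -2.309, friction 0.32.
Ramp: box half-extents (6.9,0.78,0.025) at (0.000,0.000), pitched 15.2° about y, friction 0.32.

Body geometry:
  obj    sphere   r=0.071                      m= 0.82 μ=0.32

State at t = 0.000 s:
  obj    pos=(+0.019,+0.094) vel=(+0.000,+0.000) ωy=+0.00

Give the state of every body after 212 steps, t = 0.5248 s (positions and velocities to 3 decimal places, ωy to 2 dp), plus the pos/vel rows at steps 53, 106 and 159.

State at t = 0.5248 s:
  obj    pos=(+0.258,+0.029) vel=(+0.912,-0.248) ωy=+13.31

Key-timestep trajectory:
   step    t(s)  obj.x    obj.z    obj.vx   obj.vz 
     53  0.1312   +0.034  +0.090  +0.228  -0.062
    106  0.2624   +0.079  +0.078  +0.456  -0.124
    159  0.3936   +0.154  +0.058  +0.684  -0.186


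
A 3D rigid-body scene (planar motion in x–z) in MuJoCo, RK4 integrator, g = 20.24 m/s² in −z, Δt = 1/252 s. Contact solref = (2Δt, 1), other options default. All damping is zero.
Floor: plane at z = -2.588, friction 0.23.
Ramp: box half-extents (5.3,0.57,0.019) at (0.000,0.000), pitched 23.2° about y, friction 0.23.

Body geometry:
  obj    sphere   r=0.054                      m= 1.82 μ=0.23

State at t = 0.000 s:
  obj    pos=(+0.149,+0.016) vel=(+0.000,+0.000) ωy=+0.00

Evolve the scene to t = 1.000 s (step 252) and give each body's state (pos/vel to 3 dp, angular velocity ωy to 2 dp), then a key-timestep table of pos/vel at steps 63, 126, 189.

State at t = 1.000 s:
  obj    pos=(+2.766,-1.106) vel=(+5.235,-2.244) ωy=+105.45

Key-timestep trajectory:
   step    t(s)  obj.x    obj.z    obj.vx   obj.vz 
     63  0.2500   +0.313  -0.055  +1.309  -0.561
    126  0.5000   +0.803  -0.265  +2.617  -1.122
    189  0.7500   +1.621  -0.615  +3.926  -1.683


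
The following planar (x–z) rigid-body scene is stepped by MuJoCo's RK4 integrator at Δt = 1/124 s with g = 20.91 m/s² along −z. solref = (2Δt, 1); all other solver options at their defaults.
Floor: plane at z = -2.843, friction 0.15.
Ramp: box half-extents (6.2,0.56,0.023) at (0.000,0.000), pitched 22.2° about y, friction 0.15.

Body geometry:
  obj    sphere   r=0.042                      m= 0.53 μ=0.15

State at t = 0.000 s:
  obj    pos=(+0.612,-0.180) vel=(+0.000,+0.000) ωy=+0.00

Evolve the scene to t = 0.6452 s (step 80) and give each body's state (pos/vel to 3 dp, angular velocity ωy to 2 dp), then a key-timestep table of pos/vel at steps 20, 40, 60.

State at t = 0.6452 s:
  obj    pos=(+1.700,-0.624) vel=(+3.372,-1.376) ωy=+86.62

Key-timestep trajectory:
   step    t(s)  obj.x    obj.z    obj.vx   obj.vz 
     20  0.1613   +0.680  -0.207  +0.843  -0.344
     40  0.3226   +0.884  -0.291  +1.686  -0.688
     60  0.4839   +1.224  -0.429  +2.529  -1.032


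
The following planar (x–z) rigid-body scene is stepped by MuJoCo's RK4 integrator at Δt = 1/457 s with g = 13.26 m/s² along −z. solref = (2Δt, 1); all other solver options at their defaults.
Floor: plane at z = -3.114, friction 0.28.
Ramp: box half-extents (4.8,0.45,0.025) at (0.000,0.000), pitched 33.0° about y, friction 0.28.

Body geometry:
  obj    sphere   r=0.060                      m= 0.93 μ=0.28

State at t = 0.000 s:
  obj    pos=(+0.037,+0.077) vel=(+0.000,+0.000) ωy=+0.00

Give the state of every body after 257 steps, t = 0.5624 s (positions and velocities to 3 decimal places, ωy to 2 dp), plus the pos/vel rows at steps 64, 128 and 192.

State at t = 0.5624 s:
  obj    pos=(+0.721,-0.367) vel=(+2.433,-1.580) ωy=+48.34

Key-timestep trajectory:
   step    t(s)  obj.x    obj.z    obj.vx   obj.vz 
     64  0.1400   +0.080  +0.050  +0.606  -0.394
    128  0.2801   +0.207  -0.033  +1.212  -0.787
    192  0.4201   +0.419  -0.171  +1.818  -1.180


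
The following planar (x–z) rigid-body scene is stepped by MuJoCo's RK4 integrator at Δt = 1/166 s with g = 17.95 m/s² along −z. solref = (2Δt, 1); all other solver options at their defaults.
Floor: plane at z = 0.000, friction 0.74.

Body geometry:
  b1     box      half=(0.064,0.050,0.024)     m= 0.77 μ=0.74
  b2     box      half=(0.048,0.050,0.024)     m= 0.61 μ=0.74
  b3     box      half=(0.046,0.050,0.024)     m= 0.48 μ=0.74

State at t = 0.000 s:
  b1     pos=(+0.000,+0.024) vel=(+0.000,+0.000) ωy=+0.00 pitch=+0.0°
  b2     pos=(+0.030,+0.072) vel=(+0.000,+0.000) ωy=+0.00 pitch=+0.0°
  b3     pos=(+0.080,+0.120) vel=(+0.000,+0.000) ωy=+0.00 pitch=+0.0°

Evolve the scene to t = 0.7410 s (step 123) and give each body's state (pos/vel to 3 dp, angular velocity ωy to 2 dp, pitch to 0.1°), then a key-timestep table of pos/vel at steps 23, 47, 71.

State at t = 0.7410 s:
  b1     pos=(+0.000,+0.024) vel=(+0.000,+0.000) ωy=+0.00 pitch=+0.0°
  b2     pos=(+0.030,+0.072) vel=(+0.000,+0.000) ωy=+0.00 pitch=+0.0°
  b3     pos=(+0.171,+0.024) vel=(+0.000,+0.000) ωy=+0.00 pitch=+180.0°

Key-timestep trajectory:
   step    t(s)  b1.x    b1.z    b1.vx   b1.vz   b2.x    b2.z    b2.vx   b2.vz   b3.x    b3.z    b3.vx   b3.vz 
     23  0.1386   +0.000  +0.024  +0.000  +0.000   +0.030  +0.072  -0.001  +0.000   +0.088  +0.117  +0.163  -0.074
     47  0.2831   +0.000  +0.024  +0.000  +0.000   +0.030  +0.072  +0.000  +0.000   +0.121  +0.049  +0.141  +0.138
     71  0.4277   +0.000  +0.024  +0.000  +0.000   +0.030  +0.072  +0.000  +0.000   +0.154  +0.042  +0.447  -0.292


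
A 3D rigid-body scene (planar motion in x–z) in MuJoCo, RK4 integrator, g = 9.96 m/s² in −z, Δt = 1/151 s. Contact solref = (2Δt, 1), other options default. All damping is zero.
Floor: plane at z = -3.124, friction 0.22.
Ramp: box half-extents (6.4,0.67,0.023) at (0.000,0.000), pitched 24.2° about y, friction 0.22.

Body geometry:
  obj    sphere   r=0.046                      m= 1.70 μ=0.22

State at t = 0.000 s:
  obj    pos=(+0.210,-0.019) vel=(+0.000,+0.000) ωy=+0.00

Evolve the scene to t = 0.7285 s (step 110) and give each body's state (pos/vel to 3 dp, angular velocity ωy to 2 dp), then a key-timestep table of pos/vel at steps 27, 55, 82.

State at t = 0.7285 s:
  obj    pos=(+0.916,-0.336) vel=(+1.938,-0.871) ωy=+46.17

Key-timestep trajectory:
   step    t(s)  obj.x    obj.z    obj.vx   obj.vz 
     27  0.1788   +0.253  -0.038  +0.476  -0.214
     55  0.3642   +0.387  -0.098  +0.969  -0.436
     82  0.5430   +0.602  -0.195  +1.445  -0.649


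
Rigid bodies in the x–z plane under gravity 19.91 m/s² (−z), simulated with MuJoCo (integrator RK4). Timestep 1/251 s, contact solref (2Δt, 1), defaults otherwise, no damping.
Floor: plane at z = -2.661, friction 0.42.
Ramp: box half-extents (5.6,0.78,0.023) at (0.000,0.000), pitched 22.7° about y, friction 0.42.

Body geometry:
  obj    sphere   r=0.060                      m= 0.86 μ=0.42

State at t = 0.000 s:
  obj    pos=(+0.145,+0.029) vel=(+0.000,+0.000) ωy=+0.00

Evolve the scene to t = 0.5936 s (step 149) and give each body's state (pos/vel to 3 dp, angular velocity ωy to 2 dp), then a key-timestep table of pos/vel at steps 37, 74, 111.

State at t = 0.5936 s:
  obj    pos=(+1.037,-0.344) vel=(+3.006,-1.257) ωy=+54.29

Key-timestep trajectory:
   step    t(s)  obj.x    obj.z    obj.vx   obj.vz 
     37  0.1474   +0.200  +0.006  +0.747  -0.312
     74  0.2948   +0.365  -0.063  +1.493  -0.624
    111  0.4422   +0.640  -0.178  +2.239  -0.937


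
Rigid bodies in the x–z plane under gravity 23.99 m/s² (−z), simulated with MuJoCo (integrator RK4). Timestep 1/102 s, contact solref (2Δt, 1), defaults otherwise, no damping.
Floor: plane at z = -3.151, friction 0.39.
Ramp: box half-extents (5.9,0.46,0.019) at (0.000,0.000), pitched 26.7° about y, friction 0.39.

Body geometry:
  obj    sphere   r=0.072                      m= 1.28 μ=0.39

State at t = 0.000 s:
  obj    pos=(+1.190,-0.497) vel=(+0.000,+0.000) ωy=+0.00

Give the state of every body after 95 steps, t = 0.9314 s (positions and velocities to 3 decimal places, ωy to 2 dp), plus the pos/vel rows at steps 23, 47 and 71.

State at t = 0.9314 s:
  obj    pos=(+4.173,-1.997) vel=(+6.405,-3.221) ωy=+99.58

Key-timestep trajectory:
   step    t(s)  obj.x    obj.z    obj.vx   obj.vz 
     23  0.2255   +1.365  -0.585  +1.551  -0.780
     47  0.4608   +1.920  -0.864  +3.169  -1.594
     71  0.6961   +2.857  -1.335  +4.787  -2.408


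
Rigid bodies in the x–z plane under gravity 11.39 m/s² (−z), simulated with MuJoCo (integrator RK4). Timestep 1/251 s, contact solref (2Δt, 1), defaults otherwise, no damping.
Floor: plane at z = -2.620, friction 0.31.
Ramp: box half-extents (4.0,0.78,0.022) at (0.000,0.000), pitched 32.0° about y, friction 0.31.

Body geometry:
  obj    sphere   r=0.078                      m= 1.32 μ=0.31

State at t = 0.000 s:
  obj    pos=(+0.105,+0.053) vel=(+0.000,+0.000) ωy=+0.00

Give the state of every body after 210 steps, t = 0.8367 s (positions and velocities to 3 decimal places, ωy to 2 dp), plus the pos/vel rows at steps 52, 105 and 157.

State at t = 0.8367 s:
  obj    pos=(+1.385,-0.747) vel=(+3.059,-1.912) ωy=+46.23

Key-timestep trajectory:
   step    t(s)  obj.x    obj.z    obj.vx   obj.vz 
     52  0.2072   +0.183  +0.003  +0.758  -0.473
    105  0.4183   +0.425  -0.148  +1.530  -0.956
    157  0.6255   +0.820  -0.395  +2.287  -1.429


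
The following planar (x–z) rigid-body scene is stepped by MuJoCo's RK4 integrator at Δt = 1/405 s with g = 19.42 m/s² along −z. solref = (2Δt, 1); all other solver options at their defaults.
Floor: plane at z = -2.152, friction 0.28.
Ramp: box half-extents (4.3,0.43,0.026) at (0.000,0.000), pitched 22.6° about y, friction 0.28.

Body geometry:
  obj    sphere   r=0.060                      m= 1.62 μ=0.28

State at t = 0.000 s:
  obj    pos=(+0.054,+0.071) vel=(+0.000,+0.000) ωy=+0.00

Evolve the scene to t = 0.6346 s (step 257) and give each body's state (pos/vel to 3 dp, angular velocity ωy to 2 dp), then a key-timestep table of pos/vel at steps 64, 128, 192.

State at t = 0.6346 s:
  obj    pos=(+1.045,-0.342) vel=(+3.123,-1.300) ωy=+56.37

Key-timestep trajectory:
   step    t(s)  obj.x    obj.z    obj.vx   obj.vz 
     64  0.1580   +0.115  +0.045  +0.778  -0.324
    128  0.3160   +0.300  -0.032  +1.556  -0.647
    192  0.4741   +0.607  -0.160  +2.333  -0.971


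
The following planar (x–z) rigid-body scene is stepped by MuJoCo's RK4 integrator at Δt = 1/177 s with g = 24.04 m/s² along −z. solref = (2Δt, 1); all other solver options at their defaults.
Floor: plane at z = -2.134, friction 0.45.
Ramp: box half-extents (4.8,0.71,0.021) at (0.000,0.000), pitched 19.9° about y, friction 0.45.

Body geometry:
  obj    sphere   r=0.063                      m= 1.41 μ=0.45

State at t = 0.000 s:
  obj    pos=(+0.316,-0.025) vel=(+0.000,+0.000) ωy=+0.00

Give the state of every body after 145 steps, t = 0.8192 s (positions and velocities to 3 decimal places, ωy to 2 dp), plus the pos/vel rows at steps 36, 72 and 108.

State at t = 0.8192 s:
  obj    pos=(+2.160,-0.693) vel=(+4.502,-1.630) ωy=+75.99

Key-timestep trajectory:
   step    t(s)  obj.x    obj.z    obj.vx   obj.vz 
     36  0.2034   +0.430  -0.066  +1.118  -0.405
     72  0.4068   +0.771  -0.190  +2.236  -0.809
    108  0.6102   +1.339  -0.395  +3.353  -1.214


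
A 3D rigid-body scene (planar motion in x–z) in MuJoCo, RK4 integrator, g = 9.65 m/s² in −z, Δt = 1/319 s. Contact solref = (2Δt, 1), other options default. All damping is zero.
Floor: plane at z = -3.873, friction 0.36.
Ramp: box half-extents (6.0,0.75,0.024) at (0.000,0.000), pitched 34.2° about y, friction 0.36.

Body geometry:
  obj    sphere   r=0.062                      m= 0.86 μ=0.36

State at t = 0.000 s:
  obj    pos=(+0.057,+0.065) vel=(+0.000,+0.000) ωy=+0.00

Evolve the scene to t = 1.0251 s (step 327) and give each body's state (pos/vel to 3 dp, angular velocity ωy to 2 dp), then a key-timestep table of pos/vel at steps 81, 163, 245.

State at t = 1.0251 s:
  obj    pos=(+1.741,-1.079) vel=(+3.285,-2.232) ωy=+64.05

Key-timestep trajectory:
   step    t(s)  obj.x    obj.z    obj.vx   obj.vz 
     81  0.2539   +0.160  -0.005  +0.814  -0.553
    163  0.5110   +0.476  -0.219  +1.637  -1.113
    245  0.7680   +1.002  -0.577  +2.461  -1.673


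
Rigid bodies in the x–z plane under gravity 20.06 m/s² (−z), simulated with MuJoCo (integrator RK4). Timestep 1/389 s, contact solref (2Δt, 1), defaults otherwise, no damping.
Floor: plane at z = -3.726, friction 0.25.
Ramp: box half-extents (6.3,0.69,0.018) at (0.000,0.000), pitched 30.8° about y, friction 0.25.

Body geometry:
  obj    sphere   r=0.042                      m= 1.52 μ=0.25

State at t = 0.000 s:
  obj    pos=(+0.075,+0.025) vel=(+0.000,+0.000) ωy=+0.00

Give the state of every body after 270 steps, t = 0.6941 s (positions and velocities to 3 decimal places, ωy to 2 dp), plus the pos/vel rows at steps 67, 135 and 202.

State at t = 0.6941 s:
  obj    pos=(+1.593,-0.880) vel=(+4.374,-2.608) ωy=+121.23

Key-timestep trajectory:
   step    t(s)  obj.x    obj.z    obj.vx   obj.vz 
     67  0.1722   +0.169  -0.031  +1.086  -0.647
    135  0.3470   +0.455  -0.201  +2.187  -1.304
    202  0.5193   +0.925  -0.481  +3.273  -1.951


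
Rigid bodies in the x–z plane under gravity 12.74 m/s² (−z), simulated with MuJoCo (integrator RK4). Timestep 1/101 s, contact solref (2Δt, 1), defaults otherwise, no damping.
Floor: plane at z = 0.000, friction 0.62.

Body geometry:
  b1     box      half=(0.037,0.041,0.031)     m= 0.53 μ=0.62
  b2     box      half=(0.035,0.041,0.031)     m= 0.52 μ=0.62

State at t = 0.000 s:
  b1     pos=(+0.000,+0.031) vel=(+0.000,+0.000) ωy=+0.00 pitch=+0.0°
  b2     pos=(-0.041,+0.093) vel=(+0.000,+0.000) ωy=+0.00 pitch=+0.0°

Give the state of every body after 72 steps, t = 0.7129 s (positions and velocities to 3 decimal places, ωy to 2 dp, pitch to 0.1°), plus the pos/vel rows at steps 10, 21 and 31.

State at t = 0.7129 s:
  b1     pos=(+0.000,+0.031) vel=(+0.000,+0.000) ωy=+0.00 pitch=+0.0°
  b2     pos=(-0.079,+0.035) vel=(+0.000,+0.000) ωy=+0.00 pitch=-90.0°

Key-timestep trajectory:
   step    t(s)  b1.x    b1.z    b1.vx   b1.vz   b2.x    b2.z    b2.vx   b2.vz 
     10  0.0990   +0.000  +0.031  +0.001  +0.002   -0.046  +0.092  -0.124  -0.032
     21  0.2079   +0.000  +0.031  +0.000  +0.000   -0.071  +0.064  -0.290  -0.729
     31  0.3069   +0.000  +0.031  +0.000  +0.000   -0.080  +0.033  +0.035  +0.083


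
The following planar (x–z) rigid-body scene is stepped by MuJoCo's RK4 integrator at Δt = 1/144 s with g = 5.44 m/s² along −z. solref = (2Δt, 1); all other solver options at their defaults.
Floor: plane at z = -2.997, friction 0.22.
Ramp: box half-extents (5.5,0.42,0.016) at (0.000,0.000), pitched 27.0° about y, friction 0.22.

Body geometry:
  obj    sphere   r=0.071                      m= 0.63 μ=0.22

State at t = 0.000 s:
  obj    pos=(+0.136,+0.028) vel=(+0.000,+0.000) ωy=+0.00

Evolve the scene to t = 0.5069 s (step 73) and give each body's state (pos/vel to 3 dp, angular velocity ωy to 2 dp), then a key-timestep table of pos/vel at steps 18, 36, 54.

State at t = 0.5069 s:
  obj    pos=(+0.338,-0.075) vel=(+0.797,-0.406) ωy=+12.59

Key-timestep trajectory:
   step    t(s)  obj.x    obj.z    obj.vx   obj.vz 
     18  0.1250   +0.148  +0.022  +0.197  -0.100
     36  0.2500   +0.185  +0.003  +0.393  -0.200
     54  0.3750   +0.247  -0.028  +0.590  -0.300


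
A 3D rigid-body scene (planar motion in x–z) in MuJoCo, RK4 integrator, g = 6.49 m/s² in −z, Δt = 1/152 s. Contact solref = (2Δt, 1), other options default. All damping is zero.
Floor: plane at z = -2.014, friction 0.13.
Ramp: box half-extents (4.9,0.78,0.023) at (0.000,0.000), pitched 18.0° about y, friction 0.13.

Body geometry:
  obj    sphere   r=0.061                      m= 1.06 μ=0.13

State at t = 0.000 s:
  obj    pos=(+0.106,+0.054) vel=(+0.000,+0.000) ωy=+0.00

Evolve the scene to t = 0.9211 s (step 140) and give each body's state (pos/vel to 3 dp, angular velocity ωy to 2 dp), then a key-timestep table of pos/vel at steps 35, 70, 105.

State at t = 0.9211 s:
  obj    pos=(+0.684,-0.134) vel=(+1.255,-0.408) ωy=+21.62

Key-timestep trajectory:
   step    t(s)  obj.x    obj.z    obj.vx   obj.vz 
     35  0.2303   +0.142  +0.042  +0.314  -0.102
     70  0.4605   +0.251  +0.007  +0.628  -0.204
    105  0.6908   +0.431  -0.052  +0.941  -0.306


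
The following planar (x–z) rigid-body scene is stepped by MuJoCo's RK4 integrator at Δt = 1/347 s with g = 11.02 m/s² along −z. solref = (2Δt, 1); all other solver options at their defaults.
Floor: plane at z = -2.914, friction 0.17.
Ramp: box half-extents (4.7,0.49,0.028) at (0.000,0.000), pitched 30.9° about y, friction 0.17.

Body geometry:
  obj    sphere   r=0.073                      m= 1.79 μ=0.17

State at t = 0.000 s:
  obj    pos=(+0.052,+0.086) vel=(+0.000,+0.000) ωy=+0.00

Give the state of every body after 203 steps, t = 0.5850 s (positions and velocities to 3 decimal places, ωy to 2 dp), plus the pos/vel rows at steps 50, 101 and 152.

State at t = 0.5850 s:
  obj    pos=(+0.650,-0.271) vel=(+2.040,-1.216) ωy=+32.04

Key-timestep trajectory:
   step    t(s)  obj.x    obj.z    obj.vx   obj.vz 
     50  0.1441   +0.089  +0.064  +0.507  -0.299
    101  0.2911   +0.201  -0.002  +1.014  -0.616
    152  0.4380   +0.388  -0.114  +1.529  -0.910


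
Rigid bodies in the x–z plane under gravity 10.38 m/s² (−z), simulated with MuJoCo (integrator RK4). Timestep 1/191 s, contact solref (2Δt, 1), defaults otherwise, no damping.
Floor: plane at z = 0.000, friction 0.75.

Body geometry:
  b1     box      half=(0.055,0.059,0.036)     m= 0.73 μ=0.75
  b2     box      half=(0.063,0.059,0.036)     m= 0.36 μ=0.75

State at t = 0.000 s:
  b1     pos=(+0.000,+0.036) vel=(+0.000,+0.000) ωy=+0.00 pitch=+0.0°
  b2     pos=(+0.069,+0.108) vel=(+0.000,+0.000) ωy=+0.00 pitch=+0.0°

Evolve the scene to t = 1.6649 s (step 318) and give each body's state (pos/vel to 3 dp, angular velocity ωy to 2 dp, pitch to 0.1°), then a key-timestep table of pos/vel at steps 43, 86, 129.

State at t = 1.6649 s:
  b1     pos=(+0.000,+0.036) vel=(+0.000,+0.000) ωy=+0.00 pitch=+0.0°
  b2     pos=(+0.130,+0.063) vel=(+0.000,+0.000) ωy=+0.00 pitch=+90.0°

Key-timestep trajectory:
   step    t(s)  b1.x    b1.z    b1.vx   b1.vz   b2.x    b2.z    b2.vx   b2.vz 
     43  0.2251   +0.000  +0.036  +0.000  +0.000   +0.109  +0.070  +0.414  -0.032
     86  0.4503   +0.000  +0.036  +0.000  +0.000   +0.148  +0.070  -0.069  -0.018
    129  0.6754   +0.000  +0.036  +0.000  +0.000   +0.129  +0.063  +0.176  -0.109
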